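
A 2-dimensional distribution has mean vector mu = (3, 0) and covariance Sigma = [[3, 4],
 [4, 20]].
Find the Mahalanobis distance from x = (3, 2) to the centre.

Step 1 — centre the observation: (x - mu) = (0, 2).

Step 2 — invert Sigma. det(Sigma) = 3·20 - (4)² = 44.
  Sigma^{-1} = (1/det) · [[d, -b], [-b, a]] = [[0.4545, -0.0909],
 [-0.0909, 0.0682]].

Step 3 — form the quadratic (x - mu)^T · Sigma^{-1} · (x - mu):
  Sigma^{-1} · (x - mu) = (-0.1818, 0.1364).
  (x - mu)^T · [Sigma^{-1} · (x - mu)] = (0)·(-0.1818) + (2)·(0.1364) = 0.2727.

Step 4 — take square root: d = √(0.2727) ≈ 0.5222.

d(x, mu) = √(0.2727) ≈ 0.5222


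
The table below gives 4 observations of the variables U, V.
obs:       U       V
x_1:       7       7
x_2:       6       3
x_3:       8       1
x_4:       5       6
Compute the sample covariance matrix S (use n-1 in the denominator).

Step 1 — column means:
  mean(U) = (7 + 6 + 8 + 5) / 4 = 26/4 = 6.5
  mean(V) = (7 + 3 + 1 + 6) / 4 = 17/4 = 4.25

Step 2 — sample covariance S[i,j] = (1/(n-1)) · Σ_k (x_{k,i} - mean_i) · (x_{k,j} - mean_j), with n-1 = 3.
  S[U,U] = ((0.5)·(0.5) + (-0.5)·(-0.5) + (1.5)·(1.5) + (-1.5)·(-1.5)) / 3 = 5/3 = 1.6667
  S[U,V] = ((0.5)·(2.75) + (-0.5)·(-1.25) + (1.5)·(-3.25) + (-1.5)·(1.75)) / 3 = -5.5/3 = -1.8333
  S[V,V] = ((2.75)·(2.75) + (-1.25)·(-1.25) + (-3.25)·(-3.25) + (1.75)·(1.75)) / 3 = 22.75/3 = 7.5833

S is symmetric (S[j,i] = S[i,j]). Assembling:

S = [[1.6667, -1.8333],
 [-1.8333, 7.5833]]


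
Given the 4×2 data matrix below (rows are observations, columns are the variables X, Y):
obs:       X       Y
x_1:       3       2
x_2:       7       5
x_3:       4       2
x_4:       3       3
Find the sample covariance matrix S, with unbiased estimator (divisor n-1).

Step 1 — column means:
  mean(X) = (3 + 7 + 4 + 3) / 4 = 17/4 = 4.25
  mean(Y) = (2 + 5 + 2 + 3) / 4 = 12/4 = 3

Step 2 — sample covariance S[i,j] = (1/(n-1)) · Σ_k (x_{k,i} - mean_i) · (x_{k,j} - mean_j), with n-1 = 3.
  S[X,X] = ((-1.25)·(-1.25) + (2.75)·(2.75) + (-0.25)·(-0.25) + (-1.25)·(-1.25)) / 3 = 10.75/3 = 3.5833
  S[X,Y] = ((-1.25)·(-1) + (2.75)·(2) + (-0.25)·(-1) + (-1.25)·(0)) / 3 = 7/3 = 2.3333
  S[Y,Y] = ((-1)·(-1) + (2)·(2) + (-1)·(-1) + (0)·(0)) / 3 = 6/3 = 2

S is symmetric (S[j,i] = S[i,j]). Assembling:

S = [[3.5833, 2.3333],
 [2.3333, 2]]


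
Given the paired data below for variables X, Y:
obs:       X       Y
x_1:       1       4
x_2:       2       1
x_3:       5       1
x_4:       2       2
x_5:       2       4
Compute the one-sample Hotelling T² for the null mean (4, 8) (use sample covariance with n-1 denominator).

Step 1 — sample mean vector:
  mean(X) = (1 + 2 + 5 + 2 + 2) / 5 = 12/5 = 2.4
  mean(Y) = (4 + 1 + 1 + 2 + 4) / 5 = 12/5 = 2.4
  x̄ = (2.4, 2.4),  deviation x̄ - mu_0 = (2.4, 2.4) - (4, 8) = (-1.6, -5.6).

Step 2 — sample covariance matrix, S[i,j] = (1/(n-1)) · Σ_k (x_{k,i} - mean_i) · (x_{k,j} - mean_j), divisor n-1 = 4:
  S[X,X] = ((-1.4)·(-1.4) + (-0.4)·(-0.4) + (2.6)·(2.6) + (-0.4)·(-0.4) + (-0.4)·(-0.4)) / 4 = 9.2/4 = 2.3
  S[X,Y] = ((-1.4)·(1.6) + (-0.4)·(-1.4) + (2.6)·(-1.4) + (-0.4)·(-0.4) + (-0.4)·(1.6)) / 4 = -5.8/4 = -1.45
  S[Y,Y] = ((1.6)·(1.6) + (-1.4)·(-1.4) + (-1.4)·(-1.4) + (-0.4)·(-0.4) + (1.6)·(1.6)) / 4 = 9.2/4 = 2.3
  S = [[2.3, -1.45],
 [-1.45, 2.3]].

Step 3 — invert S. det(S) = 2.3·2.3 - (-1.45)² = 3.1875.
  S^{-1} = (1/det) · [[d, -b], [-b, a]] = [[0.7216, 0.4549],
 [0.4549, 0.7216]].

Step 4 — quadratic form (x̄ - mu_0)^T · S^{-1} · (x̄ - mu_0):
  S^{-1} · (x̄ - mu_0) = (-3.702, -4.7686),
  (x̄ - mu_0)^T · [...] = (-1.6)·(-3.702) + (-5.6)·(-4.7686) = 32.6275.

Step 5 — scale by n: T² = 5 · 32.6275 = 163.1373.

T² ≈ 163.1373


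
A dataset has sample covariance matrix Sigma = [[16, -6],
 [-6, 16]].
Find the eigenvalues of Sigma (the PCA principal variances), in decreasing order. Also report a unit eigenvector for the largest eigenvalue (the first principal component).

Step 1 — characteristic polynomial of 2×2 Sigma:
  det(Sigma - λI) = λ² - trace · λ + det = 0.
  trace = 16 + 16 = 32, det = 16·16 - (-6)² = 220.
Step 2 — discriminant:
  Δ = trace² - 4·det = 1024 - 880 = 144.
Step 3 — eigenvalues:
  λ = (trace ± √Δ)/2 = (32 ± 12)/2,
  λ_1 = 22,  λ_2 = 10.

Step 4 — unit eigenvector for λ_1: solve (Sigma - λ_1 I)v = 0. First row:
  (16 - 22)·v_x + (-6)·v_y = 0, i.e. (-6)·v_x + (-6)·v_y = 0,
  so v ∝ (b, λ_1 - a) = (-6, 6); multiply by -1 so the first entry is positive: u = (6, -6).
  ||u|| = √((6)² + (-6)²) = √(72) ≈ 8.4853,
  v_1 = u/||u|| ≈ (0.7071, -0.7071) (||v_1|| = 1).

λ_1 = 22,  λ_2 = 10;  v_1 ≈ (0.7071, -0.7071)


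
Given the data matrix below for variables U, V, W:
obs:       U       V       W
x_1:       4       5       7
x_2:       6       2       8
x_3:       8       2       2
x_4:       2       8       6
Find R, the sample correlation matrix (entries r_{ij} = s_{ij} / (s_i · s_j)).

Step 1 — column means:
  mean(U) = (4 + 6 + 8 + 2) / 4 = 20/4 = 5
  mean(V) = (5 + 2 + 2 + 8) / 4 = 17/4 = 4.25
  mean(W) = (7 + 8 + 2 + 6) / 4 = 23/4 = 5.75

Step 2 — sample variances and covariances s[i,j] = (1/(n-1)) · Σ_k (x_{k,i} - mean_i) · (x_{k,j} - mean_j), with n-1 = 3:
  s[U,U] = ((-1)·(-1) + (1)·(1) + (3)·(3) + (-3)·(-3)) / 3 = 20/3 = 6.6667
  s[U,V] = ((-1)·(0.75) + (1)·(-2.25) + (3)·(-2.25) + (-3)·(3.75)) / 3 = -21/3 = -7
  s[U,W] = ((-1)·(1.25) + (1)·(2.25) + (3)·(-3.75) + (-3)·(0.25)) / 3 = -11/3 = -3.6667
  s[V,V] = ((0.75)·(0.75) + (-2.25)·(-2.25) + (-2.25)·(-2.25) + (3.75)·(3.75)) / 3 = 24.75/3 = 8.25
  s[V,W] = ((0.75)·(1.25) + (-2.25)·(2.25) + (-2.25)·(-3.75) + (3.75)·(0.25)) / 3 = 5.25/3 = 1.75
  s[W,W] = ((1.25)·(1.25) + (2.25)·(2.25) + (-3.75)·(-3.75) + (0.25)·(0.25)) / 3 = 20.75/3 = 6.9167
  Sample standard deviations s_i = √(s[i,i]):
  s(U) = √(6.6667) = 2.582
  s(V) = √(8.25) = 2.8723
  s(W) = √(6.9167) = 2.63

Step 3 — r_{ij} = s_{ij} / (s_i · s_j):
  r[U,U] = 1 (diagonal).
  r[U,V] = -7 / (2.582 · 2.8723) = -7 / 7.4162 = -0.9439
  r[U,W] = -3.6667 / (2.582 · 2.63) = -3.6667 / 6.7905 = -0.54
  r[V,V] = 1 (diagonal).
  r[V,W] = 1.75 / (2.8723 · 2.63) = 1.75 / 7.554 = 0.2317
  r[W,W] = 1 (diagonal).

R is symmetric with unit diagonal. Assembling:

R = [[1, -0.9439, -0.54],
 [-0.9439, 1, 0.2317],
 [-0.54, 0.2317, 1]]


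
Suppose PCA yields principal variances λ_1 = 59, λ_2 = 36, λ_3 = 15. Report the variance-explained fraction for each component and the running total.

Step 1 — total variance = trace(Sigma) = Σ λ_i = 59 + 36 + 15 = 110.

Step 2 — fraction explained by component i = λ_i / Σ λ:
  PC1: 59/110 = 0.5364
  PC2: 36/110 = 0.3273
  PC3: 15/110 = 0.1364

Step 3 — cumulative fraction after k components = (λ_1 + ... + λ_k) / Σ λ:
  k = 1: 59/110 = 0.5364
  k = 2: (59 + 36)/110 = 95/110 = 0.8636
  k = 3: (59 + 36 + 15)/110 = 110/110 = 1

Summary (fraction, with percent):

explained: PC1 0.5364 (53.64%), PC2 0.3273 (32.73%), PC3 0.1364 (13.64%);  cumulative: 0.5364, 0.8636, 1


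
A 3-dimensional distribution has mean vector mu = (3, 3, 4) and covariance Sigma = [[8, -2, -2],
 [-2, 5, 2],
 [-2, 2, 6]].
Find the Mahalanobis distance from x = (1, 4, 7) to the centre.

Step 1 — centre the observation: (x - mu) = (-2, 1, 3).

Step 2 — invert Sigma (cofactor / det for 3×3, or solve directly):
  Sigma^{-1} = [[0.1444, 0.0444, 0.0333],
 [0.0444, 0.2444, -0.0667],
 [0.0333, -0.0667, 0.2]].

Step 3 — form the quadratic (x - mu)^T · Sigma^{-1} · (x - mu):
  Sigma^{-1} · (x - mu) = (-0.1444, -0.0444, 0.4667).
  (x - mu)^T · [Sigma^{-1} · (x - mu)] = (-2)·(-0.1444) + (1)·(-0.0444) + (3)·(0.4667) = 1.6444.

Step 4 — take square root: d = √(1.6444) ≈ 1.2824.

d(x, mu) = √(1.6444) ≈ 1.2824


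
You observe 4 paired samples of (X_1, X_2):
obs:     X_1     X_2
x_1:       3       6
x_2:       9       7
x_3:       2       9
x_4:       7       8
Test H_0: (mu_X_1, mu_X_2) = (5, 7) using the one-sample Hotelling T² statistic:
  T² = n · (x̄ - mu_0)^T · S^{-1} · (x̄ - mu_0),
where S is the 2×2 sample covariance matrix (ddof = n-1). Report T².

Step 1 — sample mean vector:
  mean(X_1) = (3 + 9 + 2 + 7) / 4 = 21/4 = 5.25
  mean(X_2) = (6 + 7 + 9 + 8) / 4 = 30/4 = 7.5
  x̄ = (5.25, 7.5),  deviation x̄ - mu_0 = (5.25, 7.5) - (5, 7) = (0.25, 0.5).

Step 2 — sample covariance matrix, S[i,j] = (1/(n-1)) · Σ_k (x_{k,i} - mean_i) · (x_{k,j} - mean_j), divisor n-1 = 3:
  S[X_1,X_1] = ((-2.25)·(-2.25) + (3.75)·(3.75) + (-3.25)·(-3.25) + (1.75)·(1.75)) / 3 = 32.75/3 = 10.9167
  S[X_1,X_2] = ((-2.25)·(-1.5) + (3.75)·(-0.5) + (-3.25)·(1.5) + (1.75)·(0.5)) / 3 = -2.5/3 = -0.8333
  S[X_2,X_2] = ((-1.5)·(-1.5) + (-0.5)·(-0.5) + (1.5)·(1.5) + (0.5)·(0.5)) / 3 = 5/3 = 1.6667
  S = [[10.9167, -0.8333],
 [-0.8333, 1.6667]].

Step 3 — invert S. det(S) = 10.9167·1.6667 - (-0.8333)² = 17.5.
  S^{-1} = (1/det) · [[d, -b], [-b, a]] = [[0.0952, 0.0476],
 [0.0476, 0.6238]].

Step 4 — quadratic form (x̄ - mu_0)^T · S^{-1} · (x̄ - mu_0):
  S^{-1} · (x̄ - mu_0) = (0.0476, 0.3238),
  (x̄ - mu_0)^T · [...] = (0.25)·(0.0476) + (0.5)·(0.3238) = 0.1738.

Step 5 — scale by n: T² = 4 · 0.1738 = 0.6952.

T² ≈ 0.6952


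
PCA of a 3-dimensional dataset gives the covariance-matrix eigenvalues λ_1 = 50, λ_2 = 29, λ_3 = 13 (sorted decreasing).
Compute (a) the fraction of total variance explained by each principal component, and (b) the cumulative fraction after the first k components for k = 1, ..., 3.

Step 1 — total variance = trace(Sigma) = Σ λ_i = 50 + 29 + 13 = 92.

Step 2 — fraction explained by component i = λ_i / Σ λ:
  PC1: 50/92 = 0.5435
  PC2: 29/92 = 0.3152
  PC3: 13/92 = 0.1413

Step 3 — cumulative fraction after k components = (λ_1 + ... + λ_k) / Σ λ:
  k = 1: 50/92 = 0.5435
  k = 2: (50 + 29)/92 = 79/92 = 0.8587
  k = 3: (50 + 29 + 13)/92 = 92/92 = 1

Summary (fraction, with percent):

explained: PC1 0.5435 (54.35%), PC2 0.3152 (31.52%), PC3 0.1413 (14.13%);  cumulative: 0.5435, 0.8587, 1


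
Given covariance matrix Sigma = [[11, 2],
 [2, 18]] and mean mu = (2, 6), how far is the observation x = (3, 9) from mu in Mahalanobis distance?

Step 1 — centre the observation: (x - mu) = (1, 3).

Step 2 — invert Sigma. det(Sigma) = 11·18 - (2)² = 194.
  Sigma^{-1} = (1/det) · [[d, -b], [-b, a]] = [[0.0928, -0.0103],
 [-0.0103, 0.0567]].

Step 3 — form the quadratic (x - mu)^T · Sigma^{-1} · (x - mu):
  Sigma^{-1} · (x - mu) = (0.0619, 0.1598).
  (x - mu)^T · [Sigma^{-1} · (x - mu)] = (1)·(0.0619) + (3)·(0.1598) = 0.5412.

Step 4 — take square root: d = √(0.5412) ≈ 0.7357.

d(x, mu) = √(0.5412) ≈ 0.7357


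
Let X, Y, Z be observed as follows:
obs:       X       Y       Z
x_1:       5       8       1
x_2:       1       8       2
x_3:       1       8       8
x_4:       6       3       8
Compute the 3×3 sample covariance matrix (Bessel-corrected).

Step 1 — column means:
  mean(X) = (5 + 1 + 1 + 6) / 4 = 13/4 = 3.25
  mean(Y) = (8 + 8 + 8 + 3) / 4 = 27/4 = 6.75
  mean(Z) = (1 + 2 + 8 + 8) / 4 = 19/4 = 4.75

Step 2 — sample covariance S[i,j] = (1/(n-1)) · Σ_k (x_{k,i} - mean_i) · (x_{k,j} - mean_j), with n-1 = 3.
  S[X,X] = ((1.75)·(1.75) + (-2.25)·(-2.25) + (-2.25)·(-2.25) + (2.75)·(2.75)) / 3 = 20.75/3 = 6.9167
  S[X,Y] = ((1.75)·(1.25) + (-2.25)·(1.25) + (-2.25)·(1.25) + (2.75)·(-3.75)) / 3 = -13.75/3 = -4.5833
  S[X,Z] = ((1.75)·(-3.75) + (-2.25)·(-2.75) + (-2.25)·(3.25) + (2.75)·(3.25)) / 3 = 1.25/3 = 0.4167
  S[Y,Y] = ((1.25)·(1.25) + (1.25)·(1.25) + (1.25)·(1.25) + (-3.75)·(-3.75)) / 3 = 18.75/3 = 6.25
  S[Y,Z] = ((1.25)·(-3.75) + (1.25)·(-2.75) + (1.25)·(3.25) + (-3.75)·(3.25)) / 3 = -16.25/3 = -5.4167
  S[Z,Z] = ((-3.75)·(-3.75) + (-2.75)·(-2.75) + (3.25)·(3.25) + (3.25)·(3.25)) / 3 = 42.75/3 = 14.25

S is symmetric (S[j,i] = S[i,j]). Assembling:

S = [[6.9167, -4.5833, 0.4167],
 [-4.5833, 6.25, -5.4167],
 [0.4167, -5.4167, 14.25]]


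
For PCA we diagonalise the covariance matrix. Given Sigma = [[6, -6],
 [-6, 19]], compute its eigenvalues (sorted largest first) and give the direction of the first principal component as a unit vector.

Step 1 — characteristic polynomial of 2×2 Sigma:
  det(Sigma - λI) = λ² - trace · λ + det = 0.
  trace = 6 + 19 = 25, det = 6·19 - (-6)² = 78.
Step 2 — discriminant:
  Δ = trace² - 4·det = 625 - 312 = 313.
Step 3 — eigenvalues:
  λ = (trace ± √Δ)/2 = (25 ± 17.6918)/2,
  λ_1 = 21.3459,  λ_2 = 3.6541.

Step 4 — unit eigenvector for λ_1: solve (Sigma - λ_1 I)v = 0. First row:
  (6 - 21.3459)·v_x + (-6)·v_y = 0, i.e. (-15.3459)·v_x + (-6)·v_y = 0,
  so v ∝ (b, λ_1 - a) = (-6, 15.3459); multiply by -1 so the first entry is positive: u = (6, -15.3459).
  ||u|| = √((6)² + (-15.3459)²) = √(271.4967) ≈ 16.4772,
  v_1 = u/||u|| ≈ (0.3641, -0.9313) (||v_1|| = 1).

λ_1 = 21.3459,  λ_2 = 3.6541;  v_1 ≈ (0.3641, -0.9313)


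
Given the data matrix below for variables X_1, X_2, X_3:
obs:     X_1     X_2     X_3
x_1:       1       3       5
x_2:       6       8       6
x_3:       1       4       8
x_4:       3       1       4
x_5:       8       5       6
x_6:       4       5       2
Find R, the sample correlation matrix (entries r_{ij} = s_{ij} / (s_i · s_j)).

Step 1 — column means:
  mean(X_1) = (1 + 6 + 1 + 3 + 8 + 4) / 6 = 23/6 = 3.8333
  mean(X_2) = (3 + 8 + 4 + 1 + 5 + 5) / 6 = 26/6 = 4.3333
  mean(X_3) = (5 + 6 + 8 + 4 + 6 + 2) / 6 = 31/6 = 5.1667

Step 2 — sample variances and covariances s[i,j] = (1/(n-1)) · Σ_k (x_{k,i} - mean_i) · (x_{k,j} - mean_j), with n-1 = 5:
  s[X_1,X_1] = ((-2.8333)·(-2.8333) + (2.1667)·(2.1667) + (-2.8333)·(-2.8333) + (-0.8333)·(-0.8333) + (4.1667)·(4.1667) + (0.1667)·(0.1667)) / 5 = 38.8333/5 = 7.7667
  s[X_1,X_2] = ((-2.8333)·(-1.3333) + (2.1667)·(3.6667) + (-2.8333)·(-0.3333) + (-0.8333)·(-3.3333) + (4.1667)·(0.6667) + (0.1667)·(0.6667)) / 5 = 18.3333/5 = 3.6667
  s[X_1,X_3] = ((-2.8333)·(-0.1667) + (2.1667)·(0.8333) + (-2.8333)·(2.8333) + (-0.8333)·(-1.1667) + (4.1667)·(0.8333) + (0.1667)·(-3.1667)) / 5 = -1.8333/5 = -0.3667
  s[X_2,X_2] = ((-1.3333)·(-1.3333) + (3.6667)·(3.6667) + (-0.3333)·(-0.3333) + (-3.3333)·(-3.3333) + (0.6667)·(0.6667) + (0.6667)·(0.6667)) / 5 = 27.3333/5 = 5.4667
  s[X_2,X_3] = ((-1.3333)·(-0.1667) + (3.6667)·(0.8333) + (-0.3333)·(2.8333) + (-3.3333)·(-1.1667) + (0.6667)·(0.8333) + (0.6667)·(-3.1667)) / 5 = 4.6667/5 = 0.9333
  s[X_3,X_3] = ((-0.1667)·(-0.1667) + (0.8333)·(0.8333) + (2.8333)·(2.8333) + (-1.1667)·(-1.1667) + (0.8333)·(0.8333) + (-3.1667)·(-3.1667)) / 5 = 20.8333/5 = 4.1667
  Sample standard deviations s_i = √(s[i,i]):
  s(X_1) = √(7.7667) = 2.7869
  s(X_2) = √(5.4667) = 2.3381
  s(X_3) = √(4.1667) = 2.0412

Step 3 — r_{ij} = s_{ij} / (s_i · s_j):
  r[X_1,X_1] = 1 (diagonal).
  r[X_1,X_2] = 3.6667 / (2.7869 · 2.3381) = 3.6667 / 6.516 = 0.5627
  r[X_1,X_3] = -0.3667 / (2.7869 · 2.0412) = -0.3667 / 5.6887 = -0.0645
  r[X_2,X_2] = 1 (diagonal).
  r[X_2,X_3] = 0.9333 / (2.3381 · 2.0412) = 0.9333 / 4.7726 = 0.1956
  r[X_3,X_3] = 1 (diagonal).

R is symmetric with unit diagonal. Assembling:

R = [[1, 0.5627, -0.0645],
 [0.5627, 1, 0.1956],
 [-0.0645, 0.1956, 1]]


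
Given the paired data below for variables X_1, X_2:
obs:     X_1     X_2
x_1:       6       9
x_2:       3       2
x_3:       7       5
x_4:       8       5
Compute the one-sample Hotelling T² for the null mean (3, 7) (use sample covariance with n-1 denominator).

Step 1 — sample mean vector:
  mean(X_1) = (6 + 3 + 7 + 8) / 4 = 24/4 = 6
  mean(X_2) = (9 + 2 + 5 + 5) / 4 = 21/4 = 5.25
  x̄ = (6, 5.25),  deviation x̄ - mu_0 = (6, 5.25) - (3, 7) = (3, -1.75).

Step 2 — sample covariance matrix, S[i,j] = (1/(n-1)) · Σ_k (x_{k,i} - mean_i) · (x_{k,j} - mean_j), divisor n-1 = 3:
  S[X_1,X_1] = ((0)·(0) + (-3)·(-3) + (1)·(1) + (2)·(2)) / 3 = 14/3 = 4.6667
  S[X_1,X_2] = ((0)·(3.75) + (-3)·(-3.25) + (1)·(-0.25) + (2)·(-0.25)) / 3 = 9/3 = 3
  S[X_2,X_2] = ((3.75)·(3.75) + (-3.25)·(-3.25) + (-0.25)·(-0.25) + (-0.25)·(-0.25)) / 3 = 24.75/3 = 8.25
  S = [[4.6667, 3],
 [3, 8.25]].

Step 3 — invert S. det(S) = 4.6667·8.25 - (3)² = 29.5.
  S^{-1} = (1/det) · [[d, -b], [-b, a]] = [[0.2797, -0.1017],
 [-0.1017, 0.1582]].

Step 4 — quadratic form (x̄ - mu_0)^T · S^{-1} · (x̄ - mu_0):
  S^{-1} · (x̄ - mu_0) = (1.0169, -0.5819),
  (x̄ - mu_0)^T · [...] = (3)·(1.0169) + (-1.75)·(-0.5819) = 4.0692.

Step 5 — scale by n: T² = 4 · 4.0692 = 16.2768.

T² ≈ 16.2768


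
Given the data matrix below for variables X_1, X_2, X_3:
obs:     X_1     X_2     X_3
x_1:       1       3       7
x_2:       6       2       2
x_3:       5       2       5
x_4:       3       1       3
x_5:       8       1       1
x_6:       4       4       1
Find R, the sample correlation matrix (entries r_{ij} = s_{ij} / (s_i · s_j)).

Step 1 — column means:
  mean(X_1) = (1 + 6 + 5 + 3 + 8 + 4) / 6 = 27/6 = 4.5
  mean(X_2) = (3 + 2 + 2 + 1 + 1 + 4) / 6 = 13/6 = 2.1667
  mean(X_3) = (7 + 2 + 5 + 3 + 1 + 1) / 6 = 19/6 = 3.1667

Step 2 — sample variances and covariances s[i,j] = (1/(n-1)) · Σ_k (x_{k,i} - mean_i) · (x_{k,j} - mean_j), with n-1 = 5:
  s[X_1,X_1] = ((-3.5)·(-3.5) + (1.5)·(1.5) + (0.5)·(0.5) + (-1.5)·(-1.5) + (3.5)·(3.5) + (-0.5)·(-0.5)) / 5 = 29.5/5 = 5.9
  s[X_1,X_2] = ((-3.5)·(0.8333) + (1.5)·(-0.1667) + (0.5)·(-0.1667) + (-1.5)·(-1.1667) + (3.5)·(-1.1667) + (-0.5)·(1.8333)) / 5 = -6.5/5 = -1.3
  s[X_1,X_3] = ((-3.5)·(3.8333) + (1.5)·(-1.1667) + (0.5)·(1.8333) + (-1.5)·(-0.1667) + (3.5)·(-2.1667) + (-0.5)·(-2.1667)) / 5 = -20.5/5 = -4.1
  s[X_2,X_2] = ((0.8333)·(0.8333) + (-0.1667)·(-0.1667) + (-0.1667)·(-0.1667) + (-1.1667)·(-1.1667) + (-1.1667)·(-1.1667) + (1.8333)·(1.8333)) / 5 = 6.8333/5 = 1.3667
  s[X_2,X_3] = ((0.8333)·(3.8333) + (-0.1667)·(-1.1667) + (-0.1667)·(1.8333) + (-1.1667)·(-0.1667) + (-1.1667)·(-2.1667) + (1.8333)·(-2.1667)) / 5 = 1.8333/5 = 0.3667
  s[X_3,X_3] = ((3.8333)·(3.8333) + (-1.1667)·(-1.1667) + (1.8333)·(1.8333) + (-0.1667)·(-0.1667) + (-2.1667)·(-2.1667) + (-2.1667)·(-2.1667)) / 5 = 28.8333/5 = 5.7667
  Sample standard deviations s_i = √(s[i,i]):
  s(X_1) = √(5.9) = 2.429
  s(X_2) = √(1.3667) = 1.169
  s(X_3) = √(5.7667) = 2.4014

Step 3 — r_{ij} = s_{ij} / (s_i · s_j):
  r[X_1,X_1] = 1 (diagonal).
  r[X_1,X_2] = -1.3 / (2.429 · 1.169) = -1.3 / 2.8396 = -0.4578
  r[X_1,X_3] = -4.1 / (2.429 · 2.4014) = -4.1 / 5.833 = -0.7029
  r[X_2,X_2] = 1 (diagonal).
  r[X_2,X_3] = 0.3667 / (1.169 · 2.4014) = 0.3667 / 2.8073 = 0.1306
  r[X_3,X_3] = 1 (diagonal).

R is symmetric with unit diagonal. Assembling:

R = [[1, -0.4578, -0.7029],
 [-0.4578, 1, 0.1306],
 [-0.7029, 0.1306, 1]]


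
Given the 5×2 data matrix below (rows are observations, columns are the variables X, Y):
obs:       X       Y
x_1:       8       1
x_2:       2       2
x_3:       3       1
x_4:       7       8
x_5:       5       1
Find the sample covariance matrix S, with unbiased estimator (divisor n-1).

Step 1 — column means:
  mean(X) = (8 + 2 + 3 + 7 + 5) / 5 = 25/5 = 5
  mean(Y) = (1 + 2 + 1 + 8 + 1) / 5 = 13/5 = 2.6

Step 2 — sample covariance S[i,j] = (1/(n-1)) · Σ_k (x_{k,i} - mean_i) · (x_{k,j} - mean_j), with n-1 = 4.
  S[X,X] = ((3)·(3) + (-3)·(-3) + (-2)·(-2) + (2)·(2) + (0)·(0)) / 4 = 26/4 = 6.5
  S[X,Y] = ((3)·(-1.6) + (-3)·(-0.6) + (-2)·(-1.6) + (2)·(5.4) + (0)·(-1.6)) / 4 = 11/4 = 2.75
  S[Y,Y] = ((-1.6)·(-1.6) + (-0.6)·(-0.6) + (-1.6)·(-1.6) + (5.4)·(5.4) + (-1.6)·(-1.6)) / 4 = 37.2/4 = 9.3

S is symmetric (S[j,i] = S[i,j]). Assembling:

S = [[6.5, 2.75],
 [2.75, 9.3]]


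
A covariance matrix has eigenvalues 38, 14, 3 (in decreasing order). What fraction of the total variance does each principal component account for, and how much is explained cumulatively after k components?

Step 1 — total variance = trace(Sigma) = Σ λ_i = 38 + 14 + 3 = 55.

Step 2 — fraction explained by component i = λ_i / Σ λ:
  PC1: 38/55 = 0.6909
  PC2: 14/55 = 0.2545
  PC3: 3/55 = 0.0545

Step 3 — cumulative fraction after k components = (λ_1 + ... + λ_k) / Σ λ:
  k = 1: 38/55 = 0.6909
  k = 2: (38 + 14)/55 = 52/55 = 0.9455
  k = 3: (38 + 14 + 3)/55 = 55/55 = 1

Summary (fraction, with percent):

explained: PC1 0.6909 (69.09%), PC2 0.2545 (25.45%), PC3 0.0545 (5.45%);  cumulative: 0.6909, 0.9455, 1


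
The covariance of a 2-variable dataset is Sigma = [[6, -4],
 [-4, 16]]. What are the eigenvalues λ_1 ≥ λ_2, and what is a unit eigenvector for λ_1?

Step 1 — characteristic polynomial of 2×2 Sigma:
  det(Sigma - λI) = λ² - trace · λ + det = 0.
  trace = 6 + 16 = 22, det = 6·16 - (-4)² = 80.
Step 2 — discriminant:
  Δ = trace² - 4·det = 484 - 320 = 164.
Step 3 — eigenvalues:
  λ = (trace ± √Δ)/2 = (22 ± 12.8062)/2,
  λ_1 = 17.4031,  λ_2 = 4.5969.

Step 4 — unit eigenvector for λ_1: solve (Sigma - λ_1 I)v = 0. First row:
  (6 - 17.4031)·v_x + (-4)·v_y = 0, i.e. (-11.4031)·v_x + (-4)·v_y = 0,
  so v ∝ (b, λ_1 - a) = (-4, 11.4031); multiply by -1 so the first entry is positive: u = (4, -11.4031).
  ||u|| = √((4)² + (-11.4031)²) = √(146.0312) ≈ 12.0843,
  v_1 = u/||u|| ≈ (0.331, -0.9436) (||v_1|| = 1).

λ_1 = 17.4031,  λ_2 = 4.5969;  v_1 ≈ (0.331, -0.9436)


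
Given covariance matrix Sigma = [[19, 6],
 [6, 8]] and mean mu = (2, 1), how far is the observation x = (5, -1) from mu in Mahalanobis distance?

Step 1 — centre the observation: (x - mu) = (3, -2).

Step 2 — invert Sigma. det(Sigma) = 19·8 - (6)² = 116.
  Sigma^{-1} = (1/det) · [[d, -b], [-b, a]] = [[0.069, -0.0517],
 [-0.0517, 0.1638]].

Step 3 — form the quadratic (x - mu)^T · Sigma^{-1} · (x - mu):
  Sigma^{-1} · (x - mu) = (0.3103, -0.4828).
  (x - mu)^T · [Sigma^{-1} · (x - mu)] = (3)·(0.3103) + (-2)·(-0.4828) = 1.8966.

Step 4 — take square root: d = √(1.8966) ≈ 1.3772.

d(x, mu) = √(1.8966) ≈ 1.3772


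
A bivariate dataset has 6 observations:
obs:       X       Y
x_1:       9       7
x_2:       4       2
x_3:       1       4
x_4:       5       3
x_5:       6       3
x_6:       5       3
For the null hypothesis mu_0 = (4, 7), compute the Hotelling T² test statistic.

Step 1 — sample mean vector:
  mean(X) = (9 + 4 + 1 + 5 + 6 + 5) / 6 = 30/6 = 5
  mean(Y) = (7 + 2 + 4 + 3 + 3 + 3) / 6 = 22/6 = 3.6667
  x̄ = (5, 3.6667),  deviation x̄ - mu_0 = (5, 3.6667) - (4, 7) = (1, -3.3333).

Step 2 — sample covariance matrix, S[i,j] = (1/(n-1)) · Σ_k (x_{k,i} - mean_i) · (x_{k,j} - mean_j), divisor n-1 = 5:
  S[X,X] = ((4)·(4) + (-1)·(-1) + (-4)·(-4) + (0)·(0) + (1)·(1) + (0)·(0)) / 5 = 34/5 = 6.8
  S[X,Y] = ((4)·(3.3333) + (-1)·(-1.6667) + (-4)·(0.3333) + (0)·(-0.6667) + (1)·(-0.6667) + (0)·(-0.6667)) / 5 = 13/5 = 2.6
  S[Y,Y] = ((3.3333)·(3.3333) + (-1.6667)·(-1.6667) + (0.3333)·(0.3333) + (-0.6667)·(-0.6667) + (-0.6667)·(-0.6667) + (-0.6667)·(-0.6667)) / 5 = 15.3333/5 = 3.0667
  S = [[6.8, 2.6],
 [2.6, 3.0667]].

Step 3 — invert S. det(S) = 6.8·3.0667 - (2.6)² = 14.0933.
  S^{-1} = (1/det) · [[d, -b], [-b, a]] = [[0.2176, -0.1845],
 [-0.1845, 0.4825]].

Step 4 — quadratic form (x̄ - mu_0)^T · S^{-1} · (x̄ - mu_0):
  S^{-1} · (x̄ - mu_0) = (0.8325, -1.7928),
  (x̄ - mu_0)^T · [...] = (1)·(0.8325) + (-3.3333)·(-1.7928) = 6.8086.

Step 5 — scale by n: T² = 6 · 6.8086 = 40.8515.

T² ≈ 40.8515


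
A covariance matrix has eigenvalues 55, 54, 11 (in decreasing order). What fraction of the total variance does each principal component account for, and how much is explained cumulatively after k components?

Step 1 — total variance = trace(Sigma) = Σ λ_i = 55 + 54 + 11 = 120.

Step 2 — fraction explained by component i = λ_i / Σ λ:
  PC1: 55/120 = 0.4583
  PC2: 54/120 = 0.45
  PC3: 11/120 = 0.0917

Step 3 — cumulative fraction after k components = (λ_1 + ... + λ_k) / Σ λ:
  k = 1: 55/120 = 0.4583
  k = 2: (55 + 54)/120 = 109/120 = 0.9083
  k = 3: (55 + 54 + 11)/120 = 120/120 = 1

Summary (fraction, with percent):

explained: PC1 0.4583 (45.83%), PC2 0.45 (45%), PC3 0.0917 (9.17%);  cumulative: 0.4583, 0.9083, 1


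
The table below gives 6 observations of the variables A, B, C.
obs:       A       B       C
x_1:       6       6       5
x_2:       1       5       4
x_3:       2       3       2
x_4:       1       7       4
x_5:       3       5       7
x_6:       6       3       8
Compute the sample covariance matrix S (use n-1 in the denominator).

Step 1 — column means:
  mean(A) = (6 + 1 + 2 + 1 + 3 + 6) / 6 = 19/6 = 3.1667
  mean(B) = (6 + 5 + 3 + 7 + 5 + 3) / 6 = 29/6 = 4.8333
  mean(C) = (5 + 4 + 2 + 4 + 7 + 8) / 6 = 30/6 = 5

Step 2 — sample covariance S[i,j] = (1/(n-1)) · Σ_k (x_{k,i} - mean_i) · (x_{k,j} - mean_j), with n-1 = 5.
  S[A,A] = ((2.8333)·(2.8333) + (-2.1667)·(-2.1667) + (-1.1667)·(-1.1667) + (-2.1667)·(-2.1667) + (-0.1667)·(-0.1667) + (2.8333)·(2.8333)) / 5 = 26.8333/5 = 5.3667
  S[A,B] = ((2.8333)·(1.1667) + (-2.1667)·(0.1667) + (-1.1667)·(-1.8333) + (-2.1667)·(2.1667) + (-0.1667)·(0.1667) + (2.8333)·(-1.8333)) / 5 = -4.8333/5 = -0.9667
  S[A,C] = ((2.8333)·(0) + (-2.1667)·(-1) + (-1.1667)·(-3) + (-2.1667)·(-1) + (-0.1667)·(2) + (2.8333)·(3)) / 5 = 16/5 = 3.2
  S[B,B] = ((1.1667)·(1.1667) + (0.1667)·(0.1667) + (-1.8333)·(-1.8333) + (2.1667)·(2.1667) + (0.1667)·(0.1667) + (-1.8333)·(-1.8333)) / 5 = 12.8333/5 = 2.5667
  S[B,C] = ((1.1667)·(0) + (0.1667)·(-1) + (-1.8333)·(-3) + (2.1667)·(-1) + (0.1667)·(2) + (-1.8333)·(3)) / 5 = -2/5 = -0.4
  S[C,C] = ((0)·(0) + (-1)·(-1) + (-3)·(-3) + (-1)·(-1) + (2)·(2) + (3)·(3)) / 5 = 24/5 = 4.8

S is symmetric (S[j,i] = S[i,j]). Assembling:

S = [[5.3667, -0.9667, 3.2],
 [-0.9667, 2.5667, -0.4],
 [3.2, -0.4, 4.8]]


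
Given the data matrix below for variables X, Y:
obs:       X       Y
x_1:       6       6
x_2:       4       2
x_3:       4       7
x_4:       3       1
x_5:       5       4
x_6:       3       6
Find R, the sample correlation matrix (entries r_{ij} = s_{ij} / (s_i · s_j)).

Step 1 — column means:
  mean(X) = (6 + 4 + 4 + 3 + 5 + 3) / 6 = 25/6 = 4.1667
  mean(Y) = (6 + 2 + 7 + 1 + 4 + 6) / 6 = 26/6 = 4.3333

Step 2 — sample variances and covariances s[i,j] = (1/(n-1)) · Σ_k (x_{k,i} - mean_i) · (x_{k,j} - mean_j), with n-1 = 5:
  s[X,X] = ((1.8333)·(1.8333) + (-0.1667)·(-0.1667) + (-0.1667)·(-0.1667) + (-1.1667)·(-1.1667) + (0.8333)·(0.8333) + (-1.1667)·(-1.1667)) / 5 = 6.8333/5 = 1.3667
  s[X,Y] = ((1.8333)·(1.6667) + (-0.1667)·(-2.3333) + (-0.1667)·(2.6667) + (-1.1667)·(-3.3333) + (0.8333)·(-0.3333) + (-1.1667)·(1.6667)) / 5 = 4.6667/5 = 0.9333
  s[Y,Y] = ((1.6667)·(1.6667) + (-2.3333)·(-2.3333) + (2.6667)·(2.6667) + (-3.3333)·(-3.3333) + (-0.3333)·(-0.3333) + (1.6667)·(1.6667)) / 5 = 29.3333/5 = 5.8667
  Sample standard deviations s_i = √(s[i,i]):
  s(X) = √(1.3667) = 1.169
  s(Y) = √(5.8667) = 2.4221

Step 3 — r_{ij} = s_{ij} / (s_i · s_j):
  r[X,X] = 1 (diagonal).
  r[X,Y] = 0.9333 / (1.169 · 2.4221) = 0.9333 / 2.8316 = 0.3296
  r[Y,Y] = 1 (diagonal).

R is symmetric with unit diagonal. Assembling:

R = [[1, 0.3296],
 [0.3296, 1]]


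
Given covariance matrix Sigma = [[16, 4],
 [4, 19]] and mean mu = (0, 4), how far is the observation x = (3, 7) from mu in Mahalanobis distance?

Step 1 — centre the observation: (x - mu) = (3, 3).

Step 2 — invert Sigma. det(Sigma) = 16·19 - (4)² = 288.
  Sigma^{-1} = (1/det) · [[d, -b], [-b, a]] = [[0.066, -0.0139],
 [-0.0139, 0.0556]].

Step 3 — form the quadratic (x - mu)^T · Sigma^{-1} · (x - mu):
  Sigma^{-1} · (x - mu) = (0.1563, 0.125).
  (x - mu)^T · [Sigma^{-1} · (x - mu)] = (3)·(0.1563) + (3)·(0.125) = 0.8438.

Step 4 — take square root: d = √(0.8438) ≈ 0.9186.

d(x, mu) = √(0.8438) ≈ 0.9186


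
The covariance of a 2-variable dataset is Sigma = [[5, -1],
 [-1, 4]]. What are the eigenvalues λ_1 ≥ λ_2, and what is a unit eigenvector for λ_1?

Step 1 — characteristic polynomial of 2×2 Sigma:
  det(Sigma - λI) = λ² - trace · λ + det = 0.
  trace = 5 + 4 = 9, det = 5·4 - (-1)² = 19.
Step 2 — discriminant:
  Δ = trace² - 4·det = 81 - 76 = 5.
Step 3 — eigenvalues:
  λ = (trace ± √Δ)/2 = (9 ± 2.2361)/2,
  λ_1 = 5.618,  λ_2 = 3.382.

Step 4 — unit eigenvector for λ_1: solve (Sigma - λ_1 I)v = 0. First row:
  (5 - 5.618)·v_x + (-1)·v_y = 0, i.e. (-0.618)·v_x + (-1)·v_y = 0,
  so v ∝ (b, λ_1 - a) = (-1, 0.618); multiply by -1 so the first entry is positive: u = (1, -0.618).
  ||u|| = √((1)² + (-0.618)²) = √(1.382) ≈ 1.1756,
  v_1 = u/||u|| ≈ (0.8507, -0.5257) (||v_1|| = 1).

λ_1 = 5.618,  λ_2 = 3.382;  v_1 ≈ (0.8507, -0.5257)


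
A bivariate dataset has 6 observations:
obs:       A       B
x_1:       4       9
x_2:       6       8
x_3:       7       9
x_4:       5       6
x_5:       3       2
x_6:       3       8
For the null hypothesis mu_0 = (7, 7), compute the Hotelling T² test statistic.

Step 1 — sample mean vector:
  mean(A) = (4 + 6 + 7 + 5 + 3 + 3) / 6 = 28/6 = 4.6667
  mean(B) = (9 + 8 + 9 + 6 + 2 + 8) / 6 = 42/6 = 7
  x̄ = (4.6667, 7),  deviation x̄ - mu_0 = (4.6667, 7) - (7, 7) = (-2.3333, 0).

Step 2 — sample covariance matrix, S[i,j] = (1/(n-1)) · Σ_k (x_{k,i} - mean_i) · (x_{k,j} - mean_j), divisor n-1 = 5:
  S[A,A] = ((-0.6667)·(-0.6667) + (1.3333)·(1.3333) + (2.3333)·(2.3333) + (0.3333)·(0.3333) + (-1.6667)·(-1.6667) + (-1.6667)·(-1.6667)) / 5 = 13.3333/5 = 2.6667
  S[A,B] = ((-0.6667)·(2) + (1.3333)·(1) + (2.3333)·(2) + (0.3333)·(-1) + (-1.6667)·(-5) + (-1.6667)·(1)) / 5 = 11/5 = 2.2
  S[B,B] = ((2)·(2) + (1)·(1) + (2)·(2) + (-1)·(-1) + (-5)·(-5) + (1)·(1)) / 5 = 36/5 = 7.2
  S = [[2.6667, 2.2],
 [2.2, 7.2]].

Step 3 — invert S. det(S) = 2.6667·7.2 - (2.2)² = 14.36.
  S^{-1} = (1/det) · [[d, -b], [-b, a]] = [[0.5014, -0.1532],
 [-0.1532, 0.1857]].

Step 4 — quadratic form (x̄ - mu_0)^T · S^{-1} · (x̄ - mu_0):
  S^{-1} · (x̄ - mu_0) = (-1.1699, 0.3575),
  (x̄ - mu_0)^T · [...] = (-2.3333)·(-1.1699) + (0)·(0.3575) = 2.7298.

Step 5 — scale by n: T² = 6 · 2.7298 = 16.3788.

T² ≈ 16.3788


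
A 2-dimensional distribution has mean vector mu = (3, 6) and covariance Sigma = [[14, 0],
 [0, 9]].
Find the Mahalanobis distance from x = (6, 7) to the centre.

Step 1 — centre the observation: (x - mu) = (3, 1).

Step 2 — invert Sigma. det(Sigma) = 14·9 - (0)² = 126.
  Sigma^{-1} = (1/det) · [[d, -b], [-b, a]] = [[0.0714, 0],
 [0, 0.1111]].

Step 3 — form the quadratic (x - mu)^T · Sigma^{-1} · (x - mu):
  Sigma^{-1} · (x - mu) = (0.2143, 0.1111).
  (x - mu)^T · [Sigma^{-1} · (x - mu)] = (3)·(0.2143) + (1)·(0.1111) = 0.754.

Step 4 — take square root: d = √(0.754) ≈ 0.8683.

d(x, mu) = √(0.754) ≈ 0.8683


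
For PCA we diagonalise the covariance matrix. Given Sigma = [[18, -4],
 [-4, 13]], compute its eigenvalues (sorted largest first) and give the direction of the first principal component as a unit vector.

Step 1 — characteristic polynomial of 2×2 Sigma:
  det(Sigma - λI) = λ² - trace · λ + det = 0.
  trace = 18 + 13 = 31, det = 18·13 - (-4)² = 218.
Step 2 — discriminant:
  Δ = trace² - 4·det = 961 - 872 = 89.
Step 3 — eigenvalues:
  λ = (trace ± √Δ)/2 = (31 ± 9.434)/2,
  λ_1 = 20.217,  λ_2 = 10.783.

Step 4 — unit eigenvector for λ_1: solve (Sigma - λ_1 I)v = 0. First row:
  (18 - 20.217)·v_x + (-4)·v_y = 0, i.e. (-2.217)·v_x + (-4)·v_y = 0,
  so v ∝ (b, λ_1 - a) = (-4, 2.217); multiply by -1 so the first entry is positive: u = (4, -2.217).
  ||u|| = √((4)² + (-2.217)²) = √(20.915) ≈ 4.5733,
  v_1 = u/||u|| ≈ (0.8746, -0.4848) (||v_1|| = 1).

λ_1 = 20.217,  λ_2 = 10.783;  v_1 ≈ (0.8746, -0.4848)


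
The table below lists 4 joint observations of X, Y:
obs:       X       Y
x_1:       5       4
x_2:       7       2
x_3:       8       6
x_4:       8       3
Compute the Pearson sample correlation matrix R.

Step 1 — column means:
  mean(X) = (5 + 7 + 8 + 8) / 4 = 28/4 = 7
  mean(Y) = (4 + 2 + 6 + 3) / 4 = 15/4 = 3.75

Step 2 — sample variances and covariances s[i,j] = (1/(n-1)) · Σ_k (x_{k,i} - mean_i) · (x_{k,j} - mean_j), with n-1 = 3:
  s[X,X] = ((-2)·(-2) + (0)·(0) + (1)·(1) + (1)·(1)) / 3 = 6/3 = 2
  s[X,Y] = ((-2)·(0.25) + (0)·(-1.75) + (1)·(2.25) + (1)·(-0.75)) / 3 = 1/3 = 0.3333
  s[Y,Y] = ((0.25)·(0.25) + (-1.75)·(-1.75) + (2.25)·(2.25) + (-0.75)·(-0.75)) / 3 = 8.75/3 = 2.9167
  Sample standard deviations s_i = √(s[i,i]):
  s(X) = √(2) = 1.4142
  s(Y) = √(2.9167) = 1.7078

Step 3 — r_{ij} = s_{ij} / (s_i · s_j):
  r[X,X] = 1 (diagonal).
  r[X,Y] = 0.3333 / (1.4142 · 1.7078) = 0.3333 / 2.4152 = 0.138
  r[Y,Y] = 1 (diagonal).

R is symmetric with unit diagonal. Assembling:

R = [[1, 0.138],
 [0.138, 1]]


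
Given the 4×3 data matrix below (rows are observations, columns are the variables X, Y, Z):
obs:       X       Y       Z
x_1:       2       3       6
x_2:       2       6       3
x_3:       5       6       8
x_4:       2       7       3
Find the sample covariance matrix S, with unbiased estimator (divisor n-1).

Step 1 — column means:
  mean(X) = (2 + 2 + 5 + 2) / 4 = 11/4 = 2.75
  mean(Y) = (3 + 6 + 6 + 7) / 4 = 22/4 = 5.5
  mean(Z) = (6 + 3 + 8 + 3) / 4 = 20/4 = 5

Step 2 — sample covariance S[i,j] = (1/(n-1)) · Σ_k (x_{k,i} - mean_i) · (x_{k,j} - mean_j), with n-1 = 3.
  S[X,X] = ((-0.75)·(-0.75) + (-0.75)·(-0.75) + (2.25)·(2.25) + (-0.75)·(-0.75)) / 3 = 6.75/3 = 2.25
  S[X,Y] = ((-0.75)·(-2.5) + (-0.75)·(0.5) + (2.25)·(0.5) + (-0.75)·(1.5)) / 3 = 1.5/3 = 0.5
  S[X,Z] = ((-0.75)·(1) + (-0.75)·(-2) + (2.25)·(3) + (-0.75)·(-2)) / 3 = 9/3 = 3
  S[Y,Y] = ((-2.5)·(-2.5) + (0.5)·(0.5) + (0.5)·(0.5) + (1.5)·(1.5)) / 3 = 9/3 = 3
  S[Y,Z] = ((-2.5)·(1) + (0.5)·(-2) + (0.5)·(3) + (1.5)·(-2)) / 3 = -5/3 = -1.6667
  S[Z,Z] = ((1)·(1) + (-2)·(-2) + (3)·(3) + (-2)·(-2)) / 3 = 18/3 = 6

S is symmetric (S[j,i] = S[i,j]). Assembling:

S = [[2.25, 0.5, 3],
 [0.5, 3, -1.6667],
 [3, -1.6667, 6]]


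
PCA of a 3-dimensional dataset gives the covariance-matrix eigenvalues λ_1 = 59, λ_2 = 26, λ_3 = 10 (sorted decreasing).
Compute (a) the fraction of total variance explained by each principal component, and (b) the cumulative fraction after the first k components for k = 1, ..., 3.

Step 1 — total variance = trace(Sigma) = Σ λ_i = 59 + 26 + 10 = 95.

Step 2 — fraction explained by component i = λ_i / Σ λ:
  PC1: 59/95 = 0.6211
  PC2: 26/95 = 0.2737
  PC3: 10/95 = 0.1053

Step 3 — cumulative fraction after k components = (λ_1 + ... + λ_k) / Σ λ:
  k = 1: 59/95 = 0.6211
  k = 2: (59 + 26)/95 = 85/95 = 0.8947
  k = 3: (59 + 26 + 10)/95 = 95/95 = 1

Summary (fraction, with percent):

explained: PC1 0.6211 (62.11%), PC2 0.2737 (27.37%), PC3 0.1053 (10.53%);  cumulative: 0.6211, 0.8947, 1


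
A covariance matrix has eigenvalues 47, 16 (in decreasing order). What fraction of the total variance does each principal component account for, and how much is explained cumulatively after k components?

Step 1 — total variance = trace(Sigma) = Σ λ_i = 47 + 16 = 63.

Step 2 — fraction explained by component i = λ_i / Σ λ:
  PC1: 47/63 = 0.746
  PC2: 16/63 = 0.254

Step 3 — cumulative fraction after k components = (λ_1 + ... + λ_k) / Σ λ:
  k = 1: 47/63 = 0.746
  k = 2: (47 + 16)/63 = 63/63 = 1

Summary (fraction, with percent):

explained: PC1 0.746 (74.6%), PC2 0.254 (25.4%);  cumulative: 0.746, 1


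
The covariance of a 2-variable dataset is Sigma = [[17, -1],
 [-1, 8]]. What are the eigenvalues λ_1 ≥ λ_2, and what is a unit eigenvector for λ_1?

Step 1 — characteristic polynomial of 2×2 Sigma:
  det(Sigma - λI) = λ² - trace · λ + det = 0.
  trace = 17 + 8 = 25, det = 17·8 - (-1)² = 135.
Step 2 — discriminant:
  Δ = trace² - 4·det = 625 - 540 = 85.
Step 3 — eigenvalues:
  λ = (trace ± √Δ)/2 = (25 ± 9.2195)/2,
  λ_1 = 17.1098,  λ_2 = 7.8902.

Step 4 — unit eigenvector for λ_1: solve (Sigma - λ_1 I)v = 0. First row:
  (17 - 17.1098)·v_x + (-1)·v_y = 0, i.e. (-0.1098)·v_x + (-1)·v_y = 0,
  so v ∝ (b, λ_1 - a) = (-1, 0.1098); multiply by -1 so the first entry is positive: u = (1, -0.1098).
  ||u|| = √((1)² + (-0.1098)²) = √(1.012) ≈ 1.006,
  v_1 = u/||u|| ≈ (0.994, -0.1091) (||v_1|| = 1).

λ_1 = 17.1098,  λ_2 = 7.8902;  v_1 ≈ (0.994, -0.1091)


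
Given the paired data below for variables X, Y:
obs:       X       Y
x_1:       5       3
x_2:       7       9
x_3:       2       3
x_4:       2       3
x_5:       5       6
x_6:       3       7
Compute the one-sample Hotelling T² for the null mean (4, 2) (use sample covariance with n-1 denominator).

Step 1 — sample mean vector:
  mean(X) = (5 + 7 + 2 + 2 + 5 + 3) / 6 = 24/6 = 4
  mean(Y) = (3 + 9 + 3 + 3 + 6 + 7) / 6 = 31/6 = 5.1667
  x̄ = (4, 5.1667),  deviation x̄ - mu_0 = (4, 5.1667) - (4, 2) = (0, 3.1667).

Step 2 — sample covariance matrix, S[i,j] = (1/(n-1)) · Σ_k (x_{k,i} - mean_i) · (x_{k,j} - mean_j), divisor n-1 = 5:
  S[X,X] = ((1)·(1) + (3)·(3) + (-2)·(-2) + (-2)·(-2) + (1)·(1) + (-1)·(-1)) / 5 = 20/5 = 4
  S[X,Y] = ((1)·(-2.1667) + (3)·(3.8333) + (-2)·(-2.1667) + (-2)·(-2.1667) + (1)·(0.8333) + (-1)·(1.8333)) / 5 = 17/5 = 3.4
  S[Y,Y] = ((-2.1667)·(-2.1667) + (3.8333)·(3.8333) + (-2.1667)·(-2.1667) + (-2.1667)·(-2.1667) + (0.8333)·(0.8333) + (1.8333)·(1.8333)) / 5 = 32.8333/5 = 6.5667
  S = [[4, 3.4],
 [3.4, 6.5667]].

Step 3 — invert S. det(S) = 4·6.5667 - (3.4)² = 14.7067.
  S^{-1} = (1/det) · [[d, -b], [-b, a]] = [[0.4465, -0.2312],
 [-0.2312, 0.272]].

Step 4 — quadratic form (x̄ - mu_0)^T · S^{-1} · (x̄ - mu_0):
  S^{-1} · (x̄ - mu_0) = (-0.7321, 0.8613),
  (x̄ - mu_0)^T · [...] = (0)·(-0.7321) + (3.1667)·(0.8613) = 2.7274.

Step 5 — scale by n: T² = 6 · 2.7274 = 16.3645.

T² ≈ 16.3645


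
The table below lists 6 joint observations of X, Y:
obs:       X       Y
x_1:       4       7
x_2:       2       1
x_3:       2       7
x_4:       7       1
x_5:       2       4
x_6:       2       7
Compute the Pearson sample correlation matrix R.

Step 1 — column means:
  mean(X) = (4 + 2 + 2 + 7 + 2 + 2) / 6 = 19/6 = 3.1667
  mean(Y) = (7 + 1 + 7 + 1 + 4 + 7) / 6 = 27/6 = 4.5

Step 2 — sample variances and covariances s[i,j] = (1/(n-1)) · Σ_k (x_{k,i} - mean_i) · (x_{k,j} - mean_j), with n-1 = 5:
  s[X,X] = ((0.8333)·(0.8333) + (-1.1667)·(-1.1667) + (-1.1667)·(-1.1667) + (3.8333)·(3.8333) + (-1.1667)·(-1.1667) + (-1.1667)·(-1.1667)) / 5 = 20.8333/5 = 4.1667
  s[X,Y] = ((0.8333)·(2.5) + (-1.1667)·(-3.5) + (-1.1667)·(2.5) + (3.8333)·(-3.5) + (-1.1667)·(-0.5) + (-1.1667)·(2.5)) / 5 = -12.5/5 = -2.5
  s[Y,Y] = ((2.5)·(2.5) + (-3.5)·(-3.5) + (2.5)·(2.5) + (-3.5)·(-3.5) + (-0.5)·(-0.5) + (2.5)·(2.5)) / 5 = 43.5/5 = 8.7
  Sample standard deviations s_i = √(s[i,i]):
  s(X) = √(4.1667) = 2.0412
  s(Y) = √(8.7) = 2.9496

Step 3 — r_{ij} = s_{ij} / (s_i · s_j):
  r[X,X] = 1 (diagonal).
  r[X,Y] = -2.5 / (2.0412 · 2.9496) = -2.5 / 6.0208 = -0.4152
  r[Y,Y] = 1 (diagonal).

R is symmetric with unit diagonal. Assembling:

R = [[1, -0.4152],
 [-0.4152, 1]]


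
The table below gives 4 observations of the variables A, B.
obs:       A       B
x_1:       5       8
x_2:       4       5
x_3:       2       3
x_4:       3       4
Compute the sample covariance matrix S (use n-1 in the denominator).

Step 1 — column means:
  mean(A) = (5 + 4 + 2 + 3) / 4 = 14/4 = 3.5
  mean(B) = (8 + 5 + 3 + 4) / 4 = 20/4 = 5

Step 2 — sample covariance S[i,j] = (1/(n-1)) · Σ_k (x_{k,i} - mean_i) · (x_{k,j} - mean_j), with n-1 = 3.
  S[A,A] = ((1.5)·(1.5) + (0.5)·(0.5) + (-1.5)·(-1.5) + (-0.5)·(-0.5)) / 3 = 5/3 = 1.6667
  S[A,B] = ((1.5)·(3) + (0.5)·(0) + (-1.5)·(-2) + (-0.5)·(-1)) / 3 = 8/3 = 2.6667
  S[B,B] = ((3)·(3) + (0)·(0) + (-2)·(-2) + (-1)·(-1)) / 3 = 14/3 = 4.6667

S is symmetric (S[j,i] = S[i,j]). Assembling:

S = [[1.6667, 2.6667],
 [2.6667, 4.6667]]


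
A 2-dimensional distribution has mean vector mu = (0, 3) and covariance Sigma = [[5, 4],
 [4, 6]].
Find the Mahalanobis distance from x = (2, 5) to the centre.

Step 1 — centre the observation: (x - mu) = (2, 2).

Step 2 — invert Sigma. det(Sigma) = 5·6 - (4)² = 14.
  Sigma^{-1} = (1/det) · [[d, -b], [-b, a]] = [[0.4286, -0.2857],
 [-0.2857, 0.3571]].

Step 3 — form the quadratic (x - mu)^T · Sigma^{-1} · (x - mu):
  Sigma^{-1} · (x - mu) = (0.2857, 0.1429).
  (x - mu)^T · [Sigma^{-1} · (x - mu)] = (2)·(0.2857) + (2)·(0.1429) = 0.8571.

Step 4 — take square root: d = √(0.8571) ≈ 0.9258.

d(x, mu) = √(0.8571) ≈ 0.9258
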